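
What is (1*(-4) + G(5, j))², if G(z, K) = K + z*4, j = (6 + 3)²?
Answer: 9409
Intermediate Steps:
j = 81 (j = 9² = 81)
G(z, K) = K + 4*z
(1*(-4) + G(5, j))² = (1*(-4) + (81 + 4*5))² = (-4 + (81 + 20))² = (-4 + 101)² = 97² = 9409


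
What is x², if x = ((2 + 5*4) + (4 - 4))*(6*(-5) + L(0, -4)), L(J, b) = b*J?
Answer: 435600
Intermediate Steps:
L(J, b) = J*b
x = -660 (x = ((2 + 5*4) + (4 - 4))*(6*(-5) + 0*(-4)) = ((2 + 20) + 0)*(-30 + 0) = (22 + 0)*(-30) = 22*(-30) = -660)
x² = (-660)² = 435600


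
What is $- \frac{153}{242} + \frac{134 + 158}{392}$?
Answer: $\frac{668}{5929} \approx 0.11267$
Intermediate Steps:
$- \frac{153}{242} + \frac{134 + 158}{392} = \left(-153\right) \frac{1}{242} + 292 \cdot \frac{1}{392} = - \frac{153}{242} + \frac{73}{98} = \frac{668}{5929}$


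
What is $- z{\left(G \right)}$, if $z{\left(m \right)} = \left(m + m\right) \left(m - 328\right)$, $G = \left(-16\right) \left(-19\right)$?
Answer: $14592$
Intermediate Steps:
$G = 304$
$z{\left(m \right)} = 2 m \left(-328 + m\right)$
$- z{\left(G \right)} = - 2 \cdot 304 \left(-328 + 304\right) = - 2 \cdot 304 \left(-24\right) = \left(-1\right) \left(-14592\right) = 14592$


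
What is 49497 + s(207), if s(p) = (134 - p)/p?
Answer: 10245806/207 ≈ 49497.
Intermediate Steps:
s(p) = (134 - p)/p
49497 + s(207) = 49497 + (134 - 1*207)/207 = 49497 + (134 - 207)/207 = 49497 + (1/207)*(-73) = 49497 - 73/207 = 10245806/207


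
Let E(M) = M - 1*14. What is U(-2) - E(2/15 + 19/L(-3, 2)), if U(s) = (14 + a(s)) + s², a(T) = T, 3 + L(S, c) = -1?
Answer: 2077/60 ≈ 34.617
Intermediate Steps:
L(S, c) = -4 (L(S, c) = -3 - 1 = -4)
E(M) = -14 + M (E(M) = M - 14 = -14 + M)
U(s) = 14 + s + s² (U(s) = (14 + s) + s² = 14 + s + s²)
U(-2) - E(2/15 + 19/L(-3, 2)) = (14 - 2 + (-2)²) - (-14 + (2/15 + 19/(-4))) = (14 - 2 + 4) - (-14 + (2*(1/15) + 19*(-¼))) = 16 - (-14 + (2/15 - 19/4)) = 16 - (-14 - 277/60) = 16 - 1*(-1117/60) = 16 + 1117/60 = 2077/60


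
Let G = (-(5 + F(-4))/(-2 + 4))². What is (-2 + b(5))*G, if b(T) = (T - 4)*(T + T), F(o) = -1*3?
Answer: 8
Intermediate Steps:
F(o) = -3
b(T) = 2*T*(-4 + T) (b(T) = (-4 + T)*(2*T) = 2*T*(-4 + T))
G = 1 (G = (-(5 - 3)/(-2 + 4))² = (-2/2)² = (-1*1)² = (-1)² = 1)
(-2 + b(5))*G = (-2 + 2*5*(-4 + 5))*1 = (-2 + 2*5*1)*1 = (-2 + 10)*1 = 8*1 = 8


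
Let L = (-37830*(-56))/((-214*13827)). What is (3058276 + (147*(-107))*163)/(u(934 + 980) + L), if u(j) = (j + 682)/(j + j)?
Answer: -21214423840269/1621343 ≈ -1.3084e+7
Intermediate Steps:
L = -353080/493163 (L = 2118480/(-2958978) = 2118480*(-1/2958978) = -353080/493163 ≈ -0.71595)
u(j) = (682 + j)/(2*j) (u(j) = (682 + j)/((2*j)) = (682 + j)*(1/(2*j)) = (682 + j)/(2*j))
(3058276 + (147*(-107))*163)/(u(934 + 980) + L) = (3058276 + (147*(-107))*163)/((682 + (934 + 980))/(2*(934 + 980)) - 353080/493163) = (3058276 - 15729*163)/((1/2)*(682 + 1914)/1914 - 353080/493163) = (3058276 - 2563827)/((1/2)*(1/1914)*2596 - 353080/493163) = 494449/(59/87 - 353080/493163) = 494449/(-1621343/42905181) = 494449*(-42905181/1621343) = -21214423840269/1621343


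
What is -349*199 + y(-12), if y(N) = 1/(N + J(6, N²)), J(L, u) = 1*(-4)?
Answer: -1111217/16 ≈ -69451.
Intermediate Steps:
J(L, u) = -4
y(N) = 1/(-4 + N) (y(N) = 1/(N - 4) = 1/(-4 + N))
-349*199 + y(-12) = -349*199 + 1/(-4 - 12) = -69451 + 1/(-16) = -69451 - 1/16 = -1111217/16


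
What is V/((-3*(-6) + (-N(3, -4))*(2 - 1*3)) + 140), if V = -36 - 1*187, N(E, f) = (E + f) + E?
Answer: -223/160 ≈ -1.3937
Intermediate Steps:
N(E, f) = f + 2*E
V = -223 (V = -36 - 187 = -223)
V/((-3*(-6) + (-N(3, -4))*(2 - 1*3)) + 140) = -223/((-3*(-6) + (-(-4 + 2*3))*(2 - 1*3)) + 140) = -223/((18 + (-(-4 + 6))*(2 - 3)) + 140) = -223/((18 - 1*2*(-1)) + 140) = -223/((18 - 2*(-1)) + 140) = -223/((18 + 2) + 140) = -223/(20 + 140) = -223/160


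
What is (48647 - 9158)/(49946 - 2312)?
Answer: 13163/15878 ≈ 0.82901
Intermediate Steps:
(48647 - 9158)/(49946 - 2312) = 39489/47634 = 39489*(1/47634) = 13163/15878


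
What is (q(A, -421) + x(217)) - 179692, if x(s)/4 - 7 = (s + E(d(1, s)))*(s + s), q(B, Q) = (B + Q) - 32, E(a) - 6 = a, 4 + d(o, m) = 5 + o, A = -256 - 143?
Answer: 210084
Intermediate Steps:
A = -399
d(o, m) = 1 + o (d(o, m) = -4 + (5 + o) = 1 + o)
E(a) = 6 + a
q(B, Q) = -32 + B + Q
x(s) = 28 + 8*s*(8 + s) (x(s) = 28 + 4*((s + (6 + (1 + 1)))*(s + s)) = 28 + 4*((s + (6 + 2))*(2*s)) = 28 + 4*((s + 8)*(2*s)) = 28 + 4*((8 + s)*(2*s)) = 28 + 4*(2*s*(8 + s)) = 28 + 8*s*(8 + s))
(q(A, -421) + x(217)) - 179692 = ((-32 - 399 - 421) + (28 + 8*217² + 64*217)) - 179692 = (-852 + (28 + 8*47089 + 13888)) - 179692 = (-852 + (28 + 376712 + 13888)) - 179692 = (-852 + 390628) - 179692 = 389776 - 179692 = 210084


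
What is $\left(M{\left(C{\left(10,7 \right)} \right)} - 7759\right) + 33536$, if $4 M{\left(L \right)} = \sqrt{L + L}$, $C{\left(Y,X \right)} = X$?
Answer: $25777 + \frac{\sqrt{14}}{4} \approx 25778.0$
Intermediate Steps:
$M{\left(L \right)} = \frac{\sqrt{2} \sqrt{L}}{4}$ ($M{\left(L \right)} = \frac{\sqrt{L + L}}{4} = \frac{\sqrt{2 L}}{4} = \frac{\sqrt{2} \sqrt{L}}{4}$)
$\left(M{\left(C{\left(10,7 \right)} \right)} - 7759\right) + 33536 = \left(\frac{\sqrt{2} \sqrt{7}}{4} - 7759\right) + 33536 = \left(\frac{\sqrt{14}}{4} - 7759\right) + 33536 = \left(-7759 + \frac{\sqrt{14}}{4}\right) + 33536 = 25777 + \frac{\sqrt{14}}{4}$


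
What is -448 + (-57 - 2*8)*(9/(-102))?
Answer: -15013/34 ≈ -441.56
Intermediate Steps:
-448 + (-57 - 2*8)*(9/(-102)) = -448 + (-57 - 16)*(9*(-1/102)) = -448 - 73*(-3/34) = -448 + 219/34 = -15013/34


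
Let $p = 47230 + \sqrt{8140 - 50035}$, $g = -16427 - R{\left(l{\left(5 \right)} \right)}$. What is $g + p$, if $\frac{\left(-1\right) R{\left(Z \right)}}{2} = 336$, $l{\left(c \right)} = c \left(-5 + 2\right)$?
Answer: $31475 + 21 i \sqrt{95} \approx 31475.0 + 204.68 i$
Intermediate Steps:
$l{\left(c \right)} = - 3 c$ ($l{\left(c \right)} = c \left(-3\right) = - 3 c$)
$R{\left(Z \right)} = -672$ ($R{\left(Z \right)} = \left(-2\right) 336 = -672$)
$g = -15755$ ($g = -16427 - -672 = -16427 + 672 = -15755$)
$p = 47230 + 21 i \sqrt{95}$ ($p = 47230 + \sqrt{-41895} = 47230 + 21 i \sqrt{95} \approx 47230.0 + 204.68 i$)
$g + p = -15755 + \left(47230 + 21 i \sqrt{95}\right) = 31475 + 21 i \sqrt{95}$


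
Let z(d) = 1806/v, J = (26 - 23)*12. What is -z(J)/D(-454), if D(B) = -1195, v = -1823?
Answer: -1806/2178485 ≈ -0.00082902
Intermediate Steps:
J = 36 (J = 3*12 = 36)
z(d) = -1806/1823 (z(d) = 1806/(-1823) = 1806*(-1/1823) = -1806/1823)
-z(J)/D(-454) = -(-1806)/(1823*(-1195)) = -(-1806)*(-1)/(1823*1195) = -1*1806/2178485 = -1806/2178485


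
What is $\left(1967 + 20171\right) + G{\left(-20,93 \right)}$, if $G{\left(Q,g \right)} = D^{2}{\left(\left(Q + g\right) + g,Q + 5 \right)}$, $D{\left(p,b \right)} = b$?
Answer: $22363$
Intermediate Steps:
$G{\left(Q,g \right)} = \left(5 + Q\right)^{2}$ ($G{\left(Q,g \right)} = \left(Q + 5\right)^{2} = \left(5 + Q\right)^{2}$)
$\left(1967 + 20171\right) + G{\left(-20,93 \right)} = \left(1967 + 20171\right) + \left(5 - 20\right)^{2} = 22138 + \left(-15\right)^{2} = 22138 + 225 = 22363$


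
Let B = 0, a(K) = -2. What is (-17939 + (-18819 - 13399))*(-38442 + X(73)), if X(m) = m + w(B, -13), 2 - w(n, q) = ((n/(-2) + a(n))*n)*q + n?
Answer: 1924373619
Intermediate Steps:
w(n, q) = 2 - n - n*q*(-2 - n/2) (w(n, q) = 2 - (((n/(-2) - 2)*n)*q + n) = 2 - (((n*(-½) - 2)*n)*q + n) = 2 - (((-n/2 - 2)*n)*q + n) = 2 - (((-2 - n/2)*n)*q + n) = 2 - ((n*(-2 - n/2))*q + n) = 2 - (n*q*(-2 - n/2) + n) = 2 - (n + n*q*(-2 - n/2)) = 2 + (-n - n*q*(-2 - n/2)) = 2 - n - n*q*(-2 - n/2))
X(m) = 2 + m (X(m) = m + (2 - 1*0 + (½)*(-13)*0² + 2*0*(-13)) = m + (2 + 0 + (½)*(-13)*0 + 0) = m + (2 + 0 + 0 + 0) = m + 2 = 2 + m)
(-17939 + (-18819 - 13399))*(-38442 + X(73)) = (-17939 + (-18819 - 13399))*(-38442 + (2 + 73)) = (-17939 - 32218)*(-38442 + 75) = -50157*(-38367) = 1924373619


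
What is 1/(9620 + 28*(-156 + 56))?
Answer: 1/6820 ≈ 0.00014663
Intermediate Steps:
1/(9620 + 28*(-156 + 56)) = 1/(9620 + 28*(-100)) = 1/(9620 - 2800) = 1/6820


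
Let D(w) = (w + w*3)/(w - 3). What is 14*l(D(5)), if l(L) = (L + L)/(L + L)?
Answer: 14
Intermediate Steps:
D(w) = 4*w/(-3 + w) (D(w) = (w + 3*w)/(-3 + w) = (4*w)/(-3 + w) = 4*w/(-3 + w))
l(L) = 1 (l(L) = (2*L)/((2*L)) = (2*L)*(1/(2*L)) = 1)
14*l(D(5)) = 14*1 = 14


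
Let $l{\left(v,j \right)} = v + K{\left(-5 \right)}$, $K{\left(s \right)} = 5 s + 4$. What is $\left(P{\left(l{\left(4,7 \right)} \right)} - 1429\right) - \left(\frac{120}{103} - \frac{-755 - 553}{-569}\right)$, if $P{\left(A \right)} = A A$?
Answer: $- \frac{66745536}{58607} \approx -1138.9$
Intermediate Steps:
$K{\left(s \right)} = 4 + 5 s$
$l{\left(v,j \right)} = -21 + v$ ($l{\left(v,j \right)} = v + \left(4 + 5 \left(-5\right)\right) = v + \left(4 - 25\right) = v - 21 = -21 + v$)
$P{\left(A \right)} = A^{2}$
$\left(P{\left(l{\left(4,7 \right)} \right)} - 1429\right) - \left(\frac{120}{103} - \frac{-755 - 553}{-569}\right) = \left(\left(-21 + 4\right)^{2} - 1429\right) - \left(\frac{120}{103} - \frac{-755 - 553}{-569}\right) = \left(\left(-17\right)^{2} - 1429\right) - - \frac{66444}{58607} = \left(289 - 1429\right) + \left(\frac{1308}{569} - \frac{120}{103}\right) = -1140 + \frac{66444}{58607} = - \frac{66745536}{58607}$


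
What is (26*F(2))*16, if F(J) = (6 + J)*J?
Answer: 6656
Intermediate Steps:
F(J) = J*(6 + J)
(26*F(2))*16 = (26*(2*(6 + 2)))*16 = (26*(2*8))*16 = (26*16)*16 = 416*16 = 6656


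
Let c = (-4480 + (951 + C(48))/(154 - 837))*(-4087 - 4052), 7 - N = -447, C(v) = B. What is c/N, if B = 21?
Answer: 12455974434/155041 ≈ 80340.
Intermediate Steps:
C(v) = 21
N = 454 (N = 7 - 1*(-447) = 7 + 447 = 454)
c = 24911948868/683 (c = (-4480 + (951 + 21)/(154 - 837))*(-4087 - 4052) = (-4480 + 972/(-683))*(-8139) = (-4480 + 972*(-1/683))*(-8139) = (-4480 - 972/683)*(-8139) = -3060812/683*(-8139) = 24911948868/683 ≈ 3.6474e+7)
c/N = (24911948868/683)/454 = (24911948868/683)*(1/454) = 12455974434/155041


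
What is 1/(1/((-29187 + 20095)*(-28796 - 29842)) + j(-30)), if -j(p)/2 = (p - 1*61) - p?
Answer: 533136696/65042676913 ≈ 0.0081967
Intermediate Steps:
j(p) = 122 (j(p) = -2*((p - 1*61) - p) = -2*((p - 61) - p) = -2*((-61 + p) - p) = -2*(-61) = 122)
1/(1/((-29187 + 20095)*(-28796 - 29842)) + j(-30)) = 1/(1/((-29187 + 20095)*(-28796 - 29842)) + 122) = 1/(1/(-9092*(-58638)) + 122) = 1/(1/533136696 + 122) = 1/(65042676913/533136696) = 533136696/65042676913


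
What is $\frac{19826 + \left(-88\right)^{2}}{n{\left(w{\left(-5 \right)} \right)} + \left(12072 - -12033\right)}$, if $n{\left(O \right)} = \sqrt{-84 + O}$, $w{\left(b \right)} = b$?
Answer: $\frac{332287425}{290525557} - \frac{13785 i \sqrt{89}}{290525557} \approx 1.1437 - 0.00044763 i$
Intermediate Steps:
$\frac{19826 + \left(-88\right)^{2}}{n{\left(w{\left(-5 \right)} \right)} + \left(12072 - -12033\right)} = \frac{19826 + \left(-88\right)^{2}}{\sqrt{-84 - 5} + \left(12072 - -12033\right)} = \frac{19826 + 7744}{\sqrt{-89} + \left(12072 + 12033\right)} = \frac{27570}{i \sqrt{89} + 24105} = \frac{27570}{24105 + i \sqrt{89}}$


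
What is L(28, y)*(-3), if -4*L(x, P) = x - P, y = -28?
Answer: 42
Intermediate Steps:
L(x, P) = -x/4 + P/4 (L(x, P) = -(x - P)/4 = -x/4 + P/4)
L(28, y)*(-3) = (-¼*28 + (¼)*(-28))*(-3) = (-7 - 7)*(-3) = -14*(-3) = 42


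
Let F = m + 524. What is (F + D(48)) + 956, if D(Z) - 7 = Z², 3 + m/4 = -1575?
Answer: -2521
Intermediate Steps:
m = -6312 (m = -12 + 4*(-1575) = -12 - 6300 = -6312)
F = -5788 (F = -6312 + 524 = -5788)
D(Z) = 7 + Z²
(F + D(48)) + 956 = (-5788 + (7 + 48²)) + 956 = (-5788 + (7 + 2304)) + 956 = (-5788 + 2311) + 956 = -3477 + 956 = -2521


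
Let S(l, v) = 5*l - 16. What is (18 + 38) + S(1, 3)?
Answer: 45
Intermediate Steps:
S(l, v) = -16 + 5*l
(18 + 38) + S(1, 3) = (18 + 38) + (-16 + 5*1) = 56 + (-16 + 5) = 56 - 11 = 45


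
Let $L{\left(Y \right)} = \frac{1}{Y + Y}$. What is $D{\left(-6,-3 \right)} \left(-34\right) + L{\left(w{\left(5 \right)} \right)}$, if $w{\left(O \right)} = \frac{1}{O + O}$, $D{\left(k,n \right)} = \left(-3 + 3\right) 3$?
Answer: $5$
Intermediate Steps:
$D{\left(k,n \right)} = 0$ ($D{\left(k,n \right)} = 0 \cdot 3 = 0$)
$w{\left(O \right)} = \frac{1}{2 O}$
$L{\left(Y \right)} = \frac{1}{2 Y}$
$D{\left(-6,-3 \right)} \left(-34\right) + L{\left(w{\left(5 \right)} \right)} = 0 \left(-34\right) + \frac{1}{2 \frac{1}{2 \cdot 5}} = 0 + \frac{1}{2 \cdot \frac{1}{2} \cdot \frac{1}{5}} = 0 + \frac{\frac{1}{\frac{1}{10}}}{2} = 0 + \frac{1}{2} \cdot 10 = 0 + 5 = 5$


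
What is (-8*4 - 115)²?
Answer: 21609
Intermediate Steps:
(-8*4 - 115)² = (-32 - 115)² = (-147)² = 21609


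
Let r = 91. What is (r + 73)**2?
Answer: 26896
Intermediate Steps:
(r + 73)**2 = (91 + 73)**2 = 164**2 = 26896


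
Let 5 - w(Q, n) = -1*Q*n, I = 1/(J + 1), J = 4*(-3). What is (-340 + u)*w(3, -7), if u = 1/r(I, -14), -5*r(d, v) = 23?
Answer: 125200/23 ≈ 5443.5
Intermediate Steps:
J = -12
I = -1/11 (I = 1/(-12 + 1) = 1/(-11) = -1/11 ≈ -0.090909)
r(d, v) = -23/5 (r(d, v) = -1/5*23 = -23/5)
u = -5/23 (u = 1/(-23/5) = -5/23 ≈ -0.21739)
w(Q, n) = 5 + Q*n (w(Q, n) = 5 - (-1)*(1*Q)*n = 5 - (-1)*Q*n = 5 + Q*n)
(-340 + u)*w(3, -7) = (-340 - 5/23)*(5 + 3*(-7)) = -7825*(5 - 21)/23 = -7825/23*(-16) = 125200/23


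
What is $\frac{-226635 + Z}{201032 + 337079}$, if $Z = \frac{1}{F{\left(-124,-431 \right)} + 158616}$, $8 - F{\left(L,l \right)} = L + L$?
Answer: $- \frac{36005955719}{85490770792} \approx -0.42117$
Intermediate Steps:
$F{\left(L,l \right)} = 8 - 2 L$ ($F{\left(L,l \right)} = 8 - \left(L + L\right) = 8 - 2 L$)
$Z = \frac{1}{158872}$ ($Z = \frac{1}{\left(8 - -248\right) + 158616} = \frac{1}{\left(8 + 248\right) + 158616} = \frac{1}{256 + 158616} = \frac{1}{158872} \approx 6.2944 \cdot 10^{-6}$)
$\frac{-226635 + Z}{201032 + 337079} = \frac{-226635 + \frac{1}{158872}}{201032 + 337079} = - \frac{36005955719}{158872 \cdot 538111} = \left(- \frac{36005955719}{158872}\right) \frac{1}{538111} = - \frac{36005955719}{85490770792}$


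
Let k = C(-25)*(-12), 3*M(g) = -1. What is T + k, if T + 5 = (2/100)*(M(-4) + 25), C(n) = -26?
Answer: 23062/75 ≈ 307.49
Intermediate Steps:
M(g) = -⅓ (M(g) = (⅓)*(-1) = -⅓)
k = 312 (k = -26*(-12) = 312)
T = -338/75 (T = -5 + (2/100)*(-⅓ + 25) = -5 + (2*(1/100))*(74/3) = -5 + (1/50)*(74/3) = -5 + 37/75 = -338/75 ≈ -4.5067)
T + k = -338/75 + 312 = 23062/75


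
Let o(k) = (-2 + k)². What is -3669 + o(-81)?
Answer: 3220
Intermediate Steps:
-3669 + o(-81) = -3669 + (-2 - 81)² = -3669 + (-83)² = -3669 + 6889 = 3220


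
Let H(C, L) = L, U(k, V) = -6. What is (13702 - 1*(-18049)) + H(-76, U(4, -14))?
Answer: 31745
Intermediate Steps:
(13702 - 1*(-18049)) + H(-76, U(4, -14)) = (13702 - 1*(-18049)) - 6 = (13702 + 18049) - 6 = 31751 - 6 = 31745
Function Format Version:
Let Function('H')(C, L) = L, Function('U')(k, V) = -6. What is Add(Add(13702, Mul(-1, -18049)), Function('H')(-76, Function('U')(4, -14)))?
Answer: 31745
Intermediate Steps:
Add(Add(13702, Mul(-1, -18049)), Function('H')(-76, Function('U')(4, -14))) = Add(Add(13702, Mul(-1, -18049)), -6) = Add(Add(13702, 18049), -6) = Add(31751, -6) = 31745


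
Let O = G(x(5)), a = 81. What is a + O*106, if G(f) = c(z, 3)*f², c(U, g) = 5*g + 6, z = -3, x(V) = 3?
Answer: 20115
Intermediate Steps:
c(U, g) = 6 + 5*g
G(f) = 21*f² (G(f) = (6 + 5*3)*f² = (6 + 15)*f² = 21*f²)
O = 189 (O = 21*3² = 21*9 = 189)
a + O*106 = 81 + 189*106 = 81 + 20034 = 20115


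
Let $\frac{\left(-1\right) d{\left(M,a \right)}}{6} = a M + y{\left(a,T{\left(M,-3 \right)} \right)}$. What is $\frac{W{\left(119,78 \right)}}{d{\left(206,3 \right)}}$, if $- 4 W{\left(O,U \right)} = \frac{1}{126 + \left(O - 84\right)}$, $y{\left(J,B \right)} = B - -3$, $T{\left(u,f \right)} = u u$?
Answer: $\frac{1}{166372248} \approx 6.0106 \cdot 10^{-9}$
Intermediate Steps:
$T{\left(u,f \right)} = u^{2}$
$y{\left(J,B \right)} = 3 + B$ ($y{\left(J,B \right)} = B + 3 = 3 + B$)
$d{\left(M,a \right)} = -18 - 6 M^{2} - 6 M a$ ($d{\left(M,a \right)} = - 6 \left(a M + \left(3 + M^{2}\right)\right) = - 6 \left(M a + \left(3 + M^{2}\right)\right) = - 6 \left(3 + M^{2} + M a\right) = -18 - 6 M^{2} - 6 M a$)
$W{\left(O,U \right)} = - \frac{1}{4 \left(42 + O\right)}$ ($W{\left(O,U \right)} = - \frac{1}{4 \left(126 + \left(O - 84\right)\right)} = - \frac{1}{4 \left(126 + \left(-84 + O\right)\right)} = - \frac{1}{4 \left(42 + O\right)}$)
$\frac{W{\left(119,78 \right)}}{d{\left(206,3 \right)}} = \frac{\left(-1\right) \frac{1}{168 + 4 \cdot 119}}{-18 - 6 \cdot 206^{2} - 1236 \cdot 3} = \frac{\left(-1\right) \frac{1}{168 + 476}}{-18 - 254616 - 3708} = \frac{\left(-1\right) \frac{1}{644}}{-18 - 254616 - 3708} = \frac{\left(-1\right) \frac{1}{644}}{-258342} = \left(- \frac{1}{644}\right) \left(- \frac{1}{258342}\right) = \frac{1}{166372248}$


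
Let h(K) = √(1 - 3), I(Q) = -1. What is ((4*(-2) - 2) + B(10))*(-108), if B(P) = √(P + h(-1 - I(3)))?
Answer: 1080 - 108*√(10 + I*√2) ≈ 737.63 - 24.09*I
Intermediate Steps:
h(K) = I*√2 (h(K) = √(-2) = I*√2)
B(P) = √(P + I*√2)
((4*(-2) - 2) + B(10))*(-108) = ((4*(-2) - 2) + √(10 + I*√2))*(-108) = ((-8 - 2) + √(10 + I*√2))*(-108) = (-10 + √(10 + I*√2))*(-108) = 1080 - 108*√(10 + I*√2)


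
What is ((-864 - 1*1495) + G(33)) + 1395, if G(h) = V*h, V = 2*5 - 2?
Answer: -700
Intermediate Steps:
V = 8 (V = 10 - 2 = 8)
G(h) = 8*h
((-864 - 1*1495) + G(33)) + 1395 = ((-864 - 1*1495) + 8*33) + 1395 = ((-864 - 1495) + 264) + 1395 = (-2359 + 264) + 1395 = -2095 + 1395 = -700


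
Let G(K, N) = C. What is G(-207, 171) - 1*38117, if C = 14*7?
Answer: -38019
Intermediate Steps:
C = 98
G(K, N) = 98
G(-207, 171) - 1*38117 = 98 - 1*38117 = 98 - 38117 = -38019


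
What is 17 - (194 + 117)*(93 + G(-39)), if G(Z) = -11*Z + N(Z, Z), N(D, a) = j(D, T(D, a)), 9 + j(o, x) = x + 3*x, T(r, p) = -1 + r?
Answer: -109766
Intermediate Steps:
j(o, x) = -9 + 4*x (j(o, x) = -9 + (x + 3*x) = -9 + 4*x)
N(D, a) = -13 + 4*D (N(D, a) = -9 + 4*(-1 + D) = -9 + (-4 + 4*D) = -13 + 4*D)
G(Z) = -13 - 7*Z (G(Z) = -11*Z + (-13 + 4*Z) = -13 - 7*Z)
17 - (194 + 117)*(93 + G(-39)) = 17 - (194 + 117)*(93 + (-13 - 7*(-39))) = 17 - 311*(93 + (-13 + 273)) = 17 - 311*(93 + 260) = 17 - 311*353 = 17 - 1*109783 = 17 - 109783 = -109766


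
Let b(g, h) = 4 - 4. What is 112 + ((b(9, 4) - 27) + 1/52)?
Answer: 4421/52 ≈ 85.019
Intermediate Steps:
b(g, h) = 0
112 + ((b(9, 4) - 27) + 1/52) = 112 + ((0 - 27) + 1/52) = 112 + (-27 + 1/52) = 112 - 1403/52 = 4421/52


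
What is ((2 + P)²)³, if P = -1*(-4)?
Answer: 46656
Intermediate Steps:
P = 4
((2 + P)²)³ = ((2 + 4)²)³ = (6²)³ = 36³ = 46656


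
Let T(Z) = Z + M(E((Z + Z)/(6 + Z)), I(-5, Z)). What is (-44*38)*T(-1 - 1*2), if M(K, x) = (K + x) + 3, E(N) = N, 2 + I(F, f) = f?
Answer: 11704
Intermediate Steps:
I(F, f) = -2 + f
M(K, x) = 3 + K + x
T(Z) = 1 + 2*Z + 2*Z/(6 + Z) (T(Z) = Z + (3 + (Z + Z)/(6 + Z) + (-2 + Z)) = Z + (3 + (2*Z)/(6 + Z) + (-2 + Z)) = Z + (3 + 2*Z/(6 + Z) + (-2 + Z)) = Z + (1 + Z + 2*Z/(6 + Z)) = 1 + 2*Z + 2*Z/(6 + Z))
(-44*38)*T(-1 - 1*2) = (-44*38)*((6 + 2*(-1 - 1*2)**2 + 15*(-1 - 1*2))/(6 + (-1 - 1*2))) = -1672*(6 + 2*(-1 - 2)**2 + 15*(-1 - 2))/(6 + (-1 - 2)) = -1672*(6 + 2*(-3)**2 + 15*(-3))/(6 - 3) = -1672*(6 + 2*9 - 45)/3 = -1672*(6 + 18 - 45)/3 = -1672*(-21)/3 = -1672*(-7) = 11704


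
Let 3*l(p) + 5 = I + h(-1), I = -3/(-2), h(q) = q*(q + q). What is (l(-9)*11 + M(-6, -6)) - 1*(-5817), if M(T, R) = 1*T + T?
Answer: 11599/2 ≈ 5799.5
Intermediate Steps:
h(q) = 2*q² (h(q) = q*(2*q) = 2*q²)
I = 3/2 (I = -3*(-½) = 3/2 ≈ 1.5000)
l(p) = -½ (l(p) = -5/3 + (3/2 + 2*(-1)²)/3 = -5/3 + (3/2 + 2*1)/3 = -5/3 + (3/2 + 2)/3 = -5/3 + (⅓)*(7/2) = -5/3 + 7/6 = -½)
M(T, R) = 2*T (M(T, R) = T + T = 2*T)
(l(-9)*11 + M(-6, -6)) - 1*(-5817) = (-½*11 + 2*(-6)) - 1*(-5817) = (-11/2 - 12) + 5817 = -35/2 + 5817 = 11599/2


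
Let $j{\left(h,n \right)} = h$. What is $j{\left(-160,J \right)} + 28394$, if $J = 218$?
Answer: $28234$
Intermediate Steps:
$j{\left(-160,J \right)} + 28394 = -160 + 28394 = 28234$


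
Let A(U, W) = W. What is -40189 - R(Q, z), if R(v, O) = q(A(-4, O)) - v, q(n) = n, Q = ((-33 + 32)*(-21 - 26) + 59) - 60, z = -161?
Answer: -39982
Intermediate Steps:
Q = 46 (Q = (-1*(-47) + 59) - 60 = (47 + 59) - 60 = 106 - 60 = 46)
R(v, O) = O - v
-40189 - R(Q, z) = -40189 - (-161 - 1*46) = -40189 - (-161 - 46) = -40189 - 1*(-207) = -40189 + 207 = -39982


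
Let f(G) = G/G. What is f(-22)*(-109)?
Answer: -109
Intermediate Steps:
f(G) = 1
f(-22)*(-109) = 1*(-109) = -109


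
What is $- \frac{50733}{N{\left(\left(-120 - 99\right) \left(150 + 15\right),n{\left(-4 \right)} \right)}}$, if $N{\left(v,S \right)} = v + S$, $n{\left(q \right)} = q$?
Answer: $\frac{50733}{36139} \approx 1.4038$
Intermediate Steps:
$N{\left(v,S \right)} = S + v$
$- \frac{50733}{N{\left(\left(-120 - 99\right) \left(150 + 15\right),n{\left(-4 \right)} \right)}} = - \frac{50733}{-4 + \left(-120 - 99\right) \left(150 + 15\right)} = - \frac{50733}{-4 - 36135} = - \frac{50733}{-36139} = \left(-50733\right) \left(- \frac{1}{36139}\right) = \frac{50733}{36139}$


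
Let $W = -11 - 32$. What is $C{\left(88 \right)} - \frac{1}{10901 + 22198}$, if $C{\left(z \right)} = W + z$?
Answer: $\frac{1489454}{33099} \approx 45.0$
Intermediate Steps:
$W = -43$
$C{\left(z \right)} = -43 + z$
$C{\left(88 \right)} - \frac{1}{10901 + 22198} = \left(-43 + 88\right) - \frac{1}{10901 + 22198} = 45 - \frac{1}{33099} = \frac{1489454}{33099}$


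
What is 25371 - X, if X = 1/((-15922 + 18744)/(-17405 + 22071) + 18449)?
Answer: 1092042123955/43042928 ≈ 25371.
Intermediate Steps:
X = 2333/43042928 (X = 1/(2822/4666 + 18449) = 1/(2822*(1/4666) + 18449) = 1/(1411/2333 + 18449) = 1/(43042928/2333) = 2333/43042928 ≈ 5.4202e-5)
25371 - X = 25371 - 1*2333/43042928 = 25371 - 2333/43042928 = 1092042123955/43042928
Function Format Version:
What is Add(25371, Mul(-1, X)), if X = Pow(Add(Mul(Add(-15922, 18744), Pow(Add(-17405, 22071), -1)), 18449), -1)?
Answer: Rational(1092042123955, 43042928) ≈ 25371.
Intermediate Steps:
X = Rational(2333, 43042928) (X = Pow(Add(Mul(2822, Pow(4666, -1)), 18449), -1) = Pow(Add(Mul(2822, Rational(1, 4666)), 18449), -1) = Pow(Add(Rational(1411, 2333), 18449), -1) = Pow(Rational(43042928, 2333), -1) = Rational(2333, 43042928) ≈ 5.4202e-5)
Add(25371, Mul(-1, X)) = Add(25371, Mul(-1, Rational(2333, 43042928))) = Add(25371, Rational(-2333, 43042928)) = Rational(1092042123955, 43042928)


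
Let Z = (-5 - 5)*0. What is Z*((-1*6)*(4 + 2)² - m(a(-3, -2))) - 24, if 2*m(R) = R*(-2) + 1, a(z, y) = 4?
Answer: -24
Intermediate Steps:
Z = 0 (Z = -10*0 = 0)
m(R) = ½ - R (m(R) = (R*(-2) + 1)/2 = (-2*R + 1)/2 = (1 - 2*R)/2 = ½ - R)
Z*((-1*6)*(4 + 2)² - m(a(-3, -2))) - 24 = 0*((-1*6)*(4 + 2)² - (½ - 1*4)) - 24 = 0*(-6*6² - (½ - 4)) - 24 = 0*(-6*36 - 1*(-7/2)) - 24 = 0*(-216 + 7/2) - 24 = 0*(-425/2) - 24 = 0 - 24 = -24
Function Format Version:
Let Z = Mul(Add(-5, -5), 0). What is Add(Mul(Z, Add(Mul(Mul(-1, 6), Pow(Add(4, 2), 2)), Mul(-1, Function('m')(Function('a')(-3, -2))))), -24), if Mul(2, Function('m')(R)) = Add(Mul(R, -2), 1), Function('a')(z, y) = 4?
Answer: -24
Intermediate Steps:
Z = 0 (Z = Mul(-10, 0) = 0)
Function('m')(R) = Add(Rational(1, 2), Mul(-1, R)) (Function('m')(R) = Mul(Rational(1, 2), Add(Mul(R, -2), 1)) = Mul(Rational(1, 2), Add(Mul(-2, R), 1)) = Mul(Rational(1, 2), Add(1, Mul(-2, R))) = Add(Rational(1, 2), Mul(-1, R)))
Add(Mul(Z, Add(Mul(Mul(-1, 6), Pow(Add(4, 2), 2)), Mul(-1, Function('m')(Function('a')(-3, -2))))), -24) = Add(Mul(0, Add(Mul(Mul(-1, 6), Pow(Add(4, 2), 2)), Mul(-1, Add(Rational(1, 2), Mul(-1, 4))))), -24) = Add(Mul(0, Add(Mul(-6, Pow(6, 2)), Mul(-1, Add(Rational(1, 2), -4)))), -24) = Add(Mul(0, Add(Mul(-6, 36), Mul(-1, Rational(-7, 2)))), -24) = Add(Mul(0, Add(-216, Rational(7, 2))), -24) = Add(Mul(0, Rational(-425, 2)), -24) = Add(0, -24) = -24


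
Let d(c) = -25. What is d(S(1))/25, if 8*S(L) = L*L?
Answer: -1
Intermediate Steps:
S(L) = L²/8 (S(L) = (L*L)/8 = L²/8)
d(S(1))/25 = -25/25 = (1/25)*(-25) = -1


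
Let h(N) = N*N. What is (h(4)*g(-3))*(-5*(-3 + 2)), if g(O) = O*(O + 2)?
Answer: 240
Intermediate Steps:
h(N) = N**2
g(O) = O*(2 + O)
(h(4)*g(-3))*(-5*(-3 + 2)) = (4**2*(-3*(2 - 3)))*(-5*(-3 + 2)) = (16*(-3*(-1)))*(-5*(-1)) = (16*3)*5 = 48*5 = 240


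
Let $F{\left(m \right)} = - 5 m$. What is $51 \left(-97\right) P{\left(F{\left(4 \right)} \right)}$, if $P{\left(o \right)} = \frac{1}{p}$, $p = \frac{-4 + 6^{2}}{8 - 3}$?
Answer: $- \frac{24735}{32} \approx -772.97$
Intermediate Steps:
$p = \frac{32}{5}$ ($p = \frac{-4 + 36}{5} = 32 \cdot \frac{1}{5} = \frac{32}{5} \approx 6.4$)
$P{\left(o \right)} = \frac{5}{32}$ ($P{\left(o \right)} = \frac{1}{\frac{32}{5}} = \frac{5}{32}$)
$51 \left(-97\right) P{\left(F{\left(4 \right)} \right)} = 51 \left(-97\right) \frac{5}{32} = \left(-4947\right) \frac{5}{32} = - \frac{24735}{32}$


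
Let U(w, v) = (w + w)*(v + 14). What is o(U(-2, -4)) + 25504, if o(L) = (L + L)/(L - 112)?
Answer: 484586/19 ≈ 25505.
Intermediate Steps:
U(w, v) = 2*w*(14 + v) (U(w, v) = (2*w)*(14 + v) = 2*w*(14 + v))
o(L) = 2*L/(-112 + L) (o(L) = (2*L)/(-112 + L) = 2*L/(-112 + L))
o(U(-2, -4)) + 25504 = 2*(2*(-2)*(14 - 4))/(-112 + 2*(-2)*(14 - 4)) + 25504 = 2*(2*(-2)*10)/(-112 + 2*(-2)*10) + 25504 = 2*(-40)/(-112 - 40) + 25504 = 2*(-40)/(-152) + 25504 = 2*(-40)*(-1/152) + 25504 = 10/19 + 25504 = 484586/19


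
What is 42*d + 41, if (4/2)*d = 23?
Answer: 524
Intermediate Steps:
d = 23/2 (d = (½)*23 = 23/2 ≈ 11.500)
42*d + 41 = 42*(23/2) + 41 = 483 + 41 = 524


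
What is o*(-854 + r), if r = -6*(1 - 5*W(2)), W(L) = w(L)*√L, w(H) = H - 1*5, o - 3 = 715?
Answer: -617480 - 64620*√2 ≈ -7.0887e+5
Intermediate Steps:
o = 718 (o = 3 + 715 = 718)
w(H) = -5 + H (w(H) = H - 5 = -5 + H)
W(L) = √L*(-5 + L) (W(L) = (-5 + L)*√L = √L*(-5 + L))
r = -6 - 90*√2 (r = -6*(1 - 5*√2*(-5 + 2)) = -6*(1 - 5*√2*(-3)) = -6*(1 - (-15)*√2) = -6*(1 + 15*√2) = -6 - 90*√2 ≈ -133.28)
o*(-854 + r) = 718*(-854 + (-6 - 90*√2)) = 718*(-860 - 90*√2) = -617480 - 64620*√2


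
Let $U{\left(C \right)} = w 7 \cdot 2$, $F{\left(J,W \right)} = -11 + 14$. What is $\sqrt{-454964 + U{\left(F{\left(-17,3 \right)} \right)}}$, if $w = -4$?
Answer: $2 i \sqrt{113755} \approx 674.55 i$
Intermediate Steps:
$F{\left(J,W \right)} = 3$
$U{\left(C \right)} = -56$ ($U{\left(C \right)} = \left(-4\right) 7 \cdot 2 = \left(-28\right) 2 = -56$)
$\sqrt{-454964 + U{\left(F{\left(-17,3 \right)} \right)}} = \sqrt{-454964 - 56} = \sqrt{-455020} = 2 i \sqrt{113755}$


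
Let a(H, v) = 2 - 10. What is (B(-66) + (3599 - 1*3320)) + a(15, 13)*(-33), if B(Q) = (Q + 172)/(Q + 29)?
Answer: 19985/37 ≈ 540.13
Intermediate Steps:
a(H, v) = -8
B(Q) = (172 + Q)/(29 + Q)
(B(-66) + (3599 - 1*3320)) + a(15, 13)*(-33) = ((172 - 66)/(29 - 66) + (3599 - 1*3320)) - 8*(-33) = (106/(-37) + (3599 - 3320)) + 264 = (-1/37*106 + 279) + 264 = (-106/37 + 279) + 264 = 10217/37 + 264 = 19985/37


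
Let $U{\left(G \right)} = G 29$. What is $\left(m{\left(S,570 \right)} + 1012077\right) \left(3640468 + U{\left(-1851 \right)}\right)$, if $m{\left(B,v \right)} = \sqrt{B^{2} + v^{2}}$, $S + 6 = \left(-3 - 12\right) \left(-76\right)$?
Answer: $3630106650753 + 21520734 \sqrt{44746} \approx 3.6347 \cdot 10^{12}$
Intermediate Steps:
$U{\left(G \right)} = 29 G$
$S = 1134$ ($S = -6 + \left(-3 - 12\right) \left(-76\right) = -6 - -1140 = -6 + 1140 = 1134$)
$\left(m{\left(S,570 \right)} + 1012077\right) \left(3640468 + U{\left(-1851 \right)}\right) = \left(\sqrt{1134^{2} + 570^{2}} + 1012077\right) \left(3640468 + 29 \left(-1851\right)\right) = \left(\sqrt{1285956 + 324900} + 1012077\right) \left(3640468 - 53679\right) = \left(\sqrt{1610856} + 1012077\right) 3586789 = \left(6 \sqrt{44746} + 1012077\right) 3586789 = \left(1012077 + 6 \sqrt{44746}\right) 3586789 = 3630106650753 + 21520734 \sqrt{44746}$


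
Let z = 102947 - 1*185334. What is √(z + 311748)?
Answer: √229361 ≈ 478.92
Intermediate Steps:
z = -82387 (z = 102947 - 185334 = -82387)
√(z + 311748) = √(-82387 + 311748) = √229361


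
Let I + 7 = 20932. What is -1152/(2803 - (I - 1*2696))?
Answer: 64/857 ≈ 0.074679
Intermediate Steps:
I = 20925 (I = -7 + 20932 = 20925)
-1152/(2803 - (I - 1*2696)) = -1152/(2803 - (20925 - 1*2696)) = -1152/(2803 - (20925 - 2696)) = -1152/(2803 - 1*18229) = -1152/(2803 - 18229) = -1152/(-15426) = -1152*(-1/15426) = 64/857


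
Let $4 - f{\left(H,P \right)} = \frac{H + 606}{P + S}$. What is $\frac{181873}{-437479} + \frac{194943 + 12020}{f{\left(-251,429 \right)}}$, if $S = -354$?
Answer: $- \frac{1358131494758}{4812269} \approx -2.8222 \cdot 10^{5}$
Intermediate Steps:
$f{\left(H,P \right)} = 4 - \frac{606 + H}{-354 + P}$ ($f{\left(H,P \right)} = 4 - \frac{H + 606}{P - 354} = 4 - \frac{606 + H}{-354 + P}$)
$\frac{181873}{-437479} + \frac{194943 + 12020}{f{\left(-251,429 \right)}} = \frac{181873}{-437479} + \frac{194943 + 12020}{\frac{1}{-354 + 429} \left(-2022 - -251 + 4 \cdot 429\right)} = 181873 \left(- \frac{1}{437479}\right) + \frac{206963}{\frac{1}{75} \left(-2022 + 251 + 1716\right)} = - \frac{181873}{437479} + \frac{206963}{\frac{1}{75} \left(-55\right)} = - \frac{181873}{437479} + \frac{206963}{- \frac{11}{15}} = - \frac{181873}{437479} + 206963 \left(- \frac{15}{11}\right) = - \frac{181873}{437479} - \frac{3104445}{11} = - \frac{1358131494758}{4812269}$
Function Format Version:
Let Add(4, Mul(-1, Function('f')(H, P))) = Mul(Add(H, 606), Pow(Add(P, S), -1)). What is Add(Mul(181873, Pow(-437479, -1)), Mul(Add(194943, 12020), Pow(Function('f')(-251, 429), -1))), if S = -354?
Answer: Rational(-1358131494758, 4812269) ≈ -2.8222e+5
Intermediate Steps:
Function('f')(H, P) = Add(4, Mul(-1, Pow(Add(-354, P), -1), Add(606, H))) (Function('f')(H, P) = Add(4, Mul(-1, Mul(Add(H, 606), Pow(Add(P, -354), -1)))) = Add(4, Mul(-1, Mul(Add(606, H), Pow(Add(-354, P), -1)))) = Add(4, Mul(-1, Mul(Pow(Add(-354, P), -1), Add(606, H)))) = Add(4, Mul(-1, Pow(Add(-354, P), -1), Add(606, H))))
Add(Mul(181873, Pow(-437479, -1)), Mul(Add(194943, 12020), Pow(Function('f')(-251, 429), -1))) = Add(Mul(181873, Pow(-437479, -1)), Mul(Add(194943, 12020), Pow(Mul(Pow(Add(-354, 429), -1), Add(-2022, Mul(-1, -251), Mul(4, 429))), -1))) = Add(Mul(181873, Rational(-1, 437479)), Mul(206963, Pow(Mul(Pow(75, -1), Add(-2022, 251, 1716)), -1))) = Add(Rational(-181873, 437479), Mul(206963, Pow(Mul(Rational(1, 75), -55), -1))) = Add(Rational(-181873, 437479), Mul(206963, Pow(Rational(-11, 15), -1))) = Add(Rational(-181873, 437479), Mul(206963, Rational(-15, 11))) = Add(Rational(-181873, 437479), Rational(-3104445, 11)) = Rational(-1358131494758, 4812269)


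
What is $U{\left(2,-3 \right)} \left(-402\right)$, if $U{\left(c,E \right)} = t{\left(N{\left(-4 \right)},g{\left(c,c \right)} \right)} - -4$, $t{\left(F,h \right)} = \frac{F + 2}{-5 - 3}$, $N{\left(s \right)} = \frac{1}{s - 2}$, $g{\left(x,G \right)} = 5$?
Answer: $- \frac{12127}{8} \approx -1515.9$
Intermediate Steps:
$N{\left(s \right)} = \frac{1}{-2 + s}$
$t{\left(F,h \right)} = - \frac{1}{4} - \frac{F}{8}$ ($t{\left(F,h \right)} = \frac{2 + F}{-8} = \left(2 + F\right) \left(- \frac{1}{8}\right) = - \frac{1}{4} - \frac{F}{8}$)
$U{\left(c,E \right)} = \frac{181}{48}$ ($U{\left(c,E \right)} = \left(- \frac{1}{4} - \frac{1}{8 \left(-2 - 4\right)}\right) - -4 = \left(- \frac{1}{4} - \frac{1}{8 \left(-6\right)}\right) + 4 = \left(- \frac{1}{4} - - \frac{1}{48}\right) + 4 = \left(- \frac{1}{4} + \frac{1}{48}\right) + 4 = - \frac{11}{48} + 4 = \frac{181}{48}$)
$U{\left(2,-3 \right)} \left(-402\right) = \frac{181}{48} \left(-402\right) = - \frac{12127}{8}$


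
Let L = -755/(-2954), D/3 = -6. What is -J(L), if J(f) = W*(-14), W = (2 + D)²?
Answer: 3584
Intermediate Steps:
D = -18 (D = 3*(-6) = -18)
W = 256 (W = (2 - 18)² = (-16)² = 256)
L = 755/2954 (L = -755*(-1/2954) = 755/2954 ≈ 0.25559)
J(f) = -3584 (J(f) = 256*(-14) = -3584)
-J(L) = -1*(-3584) = 3584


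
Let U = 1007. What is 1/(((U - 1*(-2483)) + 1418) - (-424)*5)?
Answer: 1/7028 ≈ 0.00014229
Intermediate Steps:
1/(((U - 1*(-2483)) + 1418) - (-424)*5) = 1/(((1007 - 1*(-2483)) + 1418) - (-424)*5) = 1/(((1007 + 2483) + 1418) - 106*(-20)) = 1/((3490 + 1418) + 2120) = 1/(4908 + 2120) = 1/7028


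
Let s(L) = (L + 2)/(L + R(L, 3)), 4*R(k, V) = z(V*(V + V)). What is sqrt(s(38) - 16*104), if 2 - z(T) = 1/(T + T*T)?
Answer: 8*I*sqrt(72074104829)/52667 ≈ 40.779*I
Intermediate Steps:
z(T) = 2 - 1/(T + T**2) (z(T) = 2 - 1/(T + T*T) = 2 - 1/(T + T**2))
R(k, V) = (-1 + 4*V**2 + 8*V**4)/(8*V**2*(1 + 2*V**2)) (R(k, V) = ((-1 + 2*(V*(V + V)) + 2*(V*(V + V))**2)/(((V*(V + V)))*(1 + V*(V + V))))/4 = ((-1 + 2*(V*(2*V)) + 2*(V*(2*V))**2)/(((V*(2*V)))*(1 + V*(2*V))))/4 = ((-1 + 2*(2*V**2) + 2*(2*V**2)**2)/(((2*V**2))*(1 + 2*V**2)))/4 = ((1/(2*V**2))*(-1 + 4*V**2 + 2*(4*V**4))/(1 + 2*V**2))/4 = ((1/(2*V**2))*(-1 + 4*V**2 + 8*V**4)/(1 + 2*V**2))/4 = ((-1 + 4*V**2 + 8*V**4)/(2*V**2*(1 + 2*V**2)))/4 = (-1 + 4*V**2 + 8*V**4)/(8*V**2*(1 + 2*V**2)))
s(L) = (2 + L)/(683/1368 + L) (s(L) = (L + 2)/(L + (-1/8 + 3**4 + (1/2)*3**2)/(3**2*(1 + 2*3**2))) = (2 + L)/(L + (-1/8 + 81 + (1/2)*9)/(9*(1 + 2*9))) = (2 + L)/(L + (-1/8 + 81 + 9/2)/(9*(1 + 18))) = (2 + L)/(L + (1/9)*(683/8)/19) = (2 + L)/(L + (1/9)*(1/19)*(683/8)) = (2 + L)/(L + 683/1368) = (2 + L)/(683/1368 + L))
sqrt(s(38) - 16*104) = sqrt(1368*(2 + 38)/(683 + 1368*38) - 16*104) = sqrt(1368*40/(683 + 51984) - 1664) = sqrt(1368*40/52667 - 1664) = sqrt(1368*(1/52667)*40 - 1664) = sqrt(54720/52667 - 1664) = sqrt(-87583168/52667) = 8*I*sqrt(72074104829)/52667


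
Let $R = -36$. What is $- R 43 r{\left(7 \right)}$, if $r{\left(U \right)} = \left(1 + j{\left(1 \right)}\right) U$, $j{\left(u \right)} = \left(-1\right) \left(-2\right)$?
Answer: $32508$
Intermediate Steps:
$j{\left(u \right)} = 2$
$r{\left(U \right)} = 3 U$ ($r{\left(U \right)} = \left(1 + 2\right) U = 3 U$)
$- R 43 r{\left(7 \right)} = - \left(-36\right) 43 \cdot 3 \cdot 7 = - \left(-1548\right) 21 = \left(-1\right) \left(-32508\right) = 32508$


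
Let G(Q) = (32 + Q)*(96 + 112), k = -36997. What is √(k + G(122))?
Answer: I*√4965 ≈ 70.463*I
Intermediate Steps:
G(Q) = 6656 + 208*Q (G(Q) = (32 + Q)*208 = 6656 + 208*Q)
√(k + G(122)) = √(-36997 + (6656 + 208*122)) = √(-36997 + (6656 + 25376)) = √(-36997 + 32032) = √(-4965) = I*√4965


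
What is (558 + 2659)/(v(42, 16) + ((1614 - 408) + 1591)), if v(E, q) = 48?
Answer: 3217/2845 ≈ 1.1308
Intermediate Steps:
(558 + 2659)/(v(42, 16) + ((1614 - 408) + 1591)) = (558 + 2659)/(48 + ((1614 - 408) + 1591)) = 3217/(48 + (1206 + 1591)) = 3217/(48 + 2797) = 3217/2845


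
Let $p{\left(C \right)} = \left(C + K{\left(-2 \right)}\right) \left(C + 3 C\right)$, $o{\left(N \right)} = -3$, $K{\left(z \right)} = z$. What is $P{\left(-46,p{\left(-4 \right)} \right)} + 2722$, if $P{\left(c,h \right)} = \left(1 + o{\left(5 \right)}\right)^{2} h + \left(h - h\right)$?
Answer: $3106$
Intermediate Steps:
$p{\left(C \right)} = 4 C \left(-2 + C\right)$ ($p{\left(C \right)} = \left(C - 2\right) \left(C + 3 C\right) = \left(-2 + C\right) 4 C = 4 C \left(-2 + C\right)$)
$P{\left(c,h \right)} = 4 h$ ($P{\left(c,h \right)} = \left(1 - 3\right)^{2} h + \left(h - h\right) = \left(-2\right)^{2} h + 0 = 4 h + 0 = 4 h$)
$P{\left(-46,p{\left(-4 \right)} \right)} + 2722 = 4 \cdot 4 \left(-4\right) \left(-2 - 4\right) + 2722 = 4 \cdot 4 \left(-4\right) \left(-6\right) + 2722 = 4 \cdot 96 + 2722 = 384 + 2722 = 3106$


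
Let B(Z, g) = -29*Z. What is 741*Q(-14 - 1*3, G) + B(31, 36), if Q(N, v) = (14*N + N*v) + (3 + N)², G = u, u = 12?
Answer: -183185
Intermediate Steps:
G = 12
Q(N, v) = (3 + N)² + 14*N + N*v
741*Q(-14 - 1*3, G) + B(31, 36) = 741*((3 + (-14 - 1*3))² + 14*(-14 - 1*3) + (-14 - 1*3)*12) - 29*31 = 741*((3 + (-14 - 3))² + 14*(-14 - 3) + (-14 - 3)*12) - 899 = 741*((3 - 17)² + 14*(-17) - 17*12) - 899 = 741*((-14)² - 238 - 204) - 899 = 741*(196 - 238 - 204) - 899 = 741*(-246) - 899 = -182286 - 899 = -183185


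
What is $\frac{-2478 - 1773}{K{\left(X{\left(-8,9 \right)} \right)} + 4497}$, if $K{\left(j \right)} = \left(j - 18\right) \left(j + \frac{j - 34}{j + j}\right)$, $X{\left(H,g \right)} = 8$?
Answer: $- \frac{5668}{5911} \approx -0.95889$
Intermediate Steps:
$K{\left(j \right)} = \left(-18 + j\right) \left(j + \frac{-34 + j}{2 j}\right)$
$\frac{-2478 - 1773}{K{\left(X{\left(-8,9 \right)} \right)} + 4497} = \frac{-2478 - 1773}{\left(-26 + 8^{2} + \frac{306}{8} - 140\right) + 4497} = - \frac{4251}{\left(-26 + 64 + 306 \cdot \frac{1}{8} - 140\right) + 4497} = - \frac{4251}{\left(-26 + 64 + \frac{153}{4} - 140\right) + 4497} = - \frac{4251}{- \frac{255}{4} + 4497} = - \frac{4251}{\frac{17733}{4}} = \left(-4251\right) \frac{4}{17733} = - \frac{5668}{5911}$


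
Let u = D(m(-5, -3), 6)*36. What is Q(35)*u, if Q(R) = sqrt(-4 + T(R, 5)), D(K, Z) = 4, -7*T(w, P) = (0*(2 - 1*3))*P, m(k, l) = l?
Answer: 288*I ≈ 288.0*I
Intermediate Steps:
T(w, P) = 0 (T(w, P) = -0*(2 - 1*3)*P/7 = -0*(2 - 3)*P/7 = -0*(-1)*P/7 = -0*P = -1/7*0 = 0)
Q(R) = 2*I (Q(R) = sqrt(-4 + 0) = sqrt(-4) = 2*I)
u = 144 (u = 4*36 = 144)
Q(35)*u = (2*I)*144 = 288*I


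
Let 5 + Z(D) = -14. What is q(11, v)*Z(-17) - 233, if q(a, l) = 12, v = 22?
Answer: -461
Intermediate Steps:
Z(D) = -19 (Z(D) = -5 - 14 = -19)
q(11, v)*Z(-17) - 233 = 12*(-19) - 233 = -228 - 233 = -461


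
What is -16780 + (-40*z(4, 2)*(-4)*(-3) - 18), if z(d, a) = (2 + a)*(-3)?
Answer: -11038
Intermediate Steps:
z(d, a) = -6 - 3*a
-16780 + (-40*z(4, 2)*(-4)*(-3) - 18) = -16780 + (-40*(-6 - 3*2)*(-4)*(-3) - 18) = -16780 + (-40*(-6 - 6)*(-4)*(-3) - 18) = -16780 + (-40*(-12*(-4))*(-3) - 18) = -16780 + (-1920*(-3) - 18) = -16780 + (-40*(-144) - 18) = -16780 + (5760 - 18) = -16780 + 5742 = -11038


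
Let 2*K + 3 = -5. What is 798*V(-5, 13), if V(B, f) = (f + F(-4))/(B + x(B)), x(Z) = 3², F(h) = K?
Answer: 3591/2 ≈ 1795.5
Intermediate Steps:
K = -4 (K = -3/2 + (½)*(-5) = -3/2 - 5/2 = -4)
F(h) = -4
x(Z) = 9
V(B, f) = (-4 + f)/(9 + B) (V(B, f) = (f - 4)/(B + 9) = (-4 + f)/(9 + B))
798*V(-5, 13) = 798*((-4 + 13)/(9 - 5)) = 798*(9/4) = 3591/2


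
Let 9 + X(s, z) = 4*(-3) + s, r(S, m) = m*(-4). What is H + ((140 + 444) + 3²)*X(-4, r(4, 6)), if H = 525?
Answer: -14300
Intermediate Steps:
r(S, m) = -4*m
X(s, z) = -21 + s (X(s, z) = -9 + (4*(-3) + s) = -9 + (-12 + s) = -21 + s)
H + ((140 + 444) + 3²)*X(-4, r(4, 6)) = 525 + ((140 + 444) + 3²)*(-21 - 4) = 525 + (584 + 9)*(-25) = 525 + 593*(-25) = 525 - 14825 = -14300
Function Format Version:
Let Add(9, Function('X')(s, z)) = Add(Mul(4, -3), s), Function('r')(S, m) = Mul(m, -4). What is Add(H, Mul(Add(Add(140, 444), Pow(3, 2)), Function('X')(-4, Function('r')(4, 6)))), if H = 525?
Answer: -14300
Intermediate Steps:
Function('r')(S, m) = Mul(-4, m)
Function('X')(s, z) = Add(-21, s) (Function('X')(s, z) = Add(-9, Add(Mul(4, -3), s)) = Add(-9, Add(-12, s)) = Add(-21, s))
Add(H, Mul(Add(Add(140, 444), Pow(3, 2)), Function('X')(-4, Function('r')(4, 6)))) = Add(525, Mul(Add(Add(140, 444), Pow(3, 2)), Add(-21, -4))) = Add(525, Mul(Add(584, 9), -25)) = Add(525, Mul(593, -25)) = Add(525, -14825) = -14300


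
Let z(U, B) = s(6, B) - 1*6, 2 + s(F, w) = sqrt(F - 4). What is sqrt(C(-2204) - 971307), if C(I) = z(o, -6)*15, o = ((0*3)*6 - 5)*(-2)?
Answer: sqrt(-971427 + 15*sqrt(2)) ≈ 985.6*I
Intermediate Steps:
s(F, w) = -2 + sqrt(-4 + F) (s(F, w) = -2 + sqrt(F - 4) = -2 + sqrt(-4 + F))
o = 10 (o = (0*6 - 5)*(-2) = (0 - 5)*(-2) = -5*(-2) = 10)
z(U, B) = -8 + sqrt(2) (z(U, B) = (-2 + sqrt(-4 + 6)) - 1*6 = (-2 + sqrt(2)) - 6 = -8 + sqrt(2))
C(I) = -120 + 15*sqrt(2) (C(I) = (-8 + sqrt(2))*15 = -120 + 15*sqrt(2))
sqrt(C(-2204) - 971307) = sqrt((-120 + 15*sqrt(2)) - 971307) = sqrt(-971427 + 15*sqrt(2))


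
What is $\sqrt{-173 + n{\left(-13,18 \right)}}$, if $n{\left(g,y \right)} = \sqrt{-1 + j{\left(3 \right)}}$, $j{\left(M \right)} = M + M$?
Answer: $\sqrt{-173 + \sqrt{5}} \approx 13.068 i$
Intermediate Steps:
$j{\left(M \right)} = 2 M$
$n{\left(g,y \right)} = \sqrt{5}$ ($n{\left(g,y \right)} = \sqrt{-1 + 2 \cdot 3} = \sqrt{-1 + 6} = \sqrt{5}$)
$\sqrt{-173 + n{\left(-13,18 \right)}} = \sqrt{-173 + \sqrt{5}}$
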